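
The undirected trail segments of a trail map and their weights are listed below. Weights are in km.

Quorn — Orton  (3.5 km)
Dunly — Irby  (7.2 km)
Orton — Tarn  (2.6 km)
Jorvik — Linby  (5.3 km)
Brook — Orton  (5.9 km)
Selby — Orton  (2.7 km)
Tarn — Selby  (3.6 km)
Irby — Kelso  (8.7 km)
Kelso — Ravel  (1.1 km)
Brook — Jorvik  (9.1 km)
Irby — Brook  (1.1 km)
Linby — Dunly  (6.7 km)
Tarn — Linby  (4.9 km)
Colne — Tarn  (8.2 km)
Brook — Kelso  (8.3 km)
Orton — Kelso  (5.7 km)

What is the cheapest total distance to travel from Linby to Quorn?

Compare a few routes:
Linby - Tarn - Selby - Orton - Quorn: 4.9+3.6+2.7+3.5 = 14.7
Linby - Jorvik - Brook - Orton - Quorn: 5.3+9.1+5.9+3.5 = 23.8
Linby - Tarn - Orton - Quorn: 4.9+2.6+3.5 = 11
The minimum is 11 km via Linby - Tarn - Orton - Quorn.

11 km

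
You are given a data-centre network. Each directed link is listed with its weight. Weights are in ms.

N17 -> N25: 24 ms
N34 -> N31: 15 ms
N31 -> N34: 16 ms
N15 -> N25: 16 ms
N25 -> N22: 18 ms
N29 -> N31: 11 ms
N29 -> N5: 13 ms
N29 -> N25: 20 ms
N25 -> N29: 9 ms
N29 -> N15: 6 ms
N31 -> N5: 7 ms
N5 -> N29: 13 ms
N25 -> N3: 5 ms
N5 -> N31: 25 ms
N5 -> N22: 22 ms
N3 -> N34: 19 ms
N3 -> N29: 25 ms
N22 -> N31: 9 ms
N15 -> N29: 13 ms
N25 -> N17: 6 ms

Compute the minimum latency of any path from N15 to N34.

40 ms

Enumerating some paths:
N15–N25–N3–N34: 16+5+19 = 40
N15–N25–N29–N31–N34: 16+9+11+16 = 52
The minimum is 40 ms via N15–N25–N3–N34.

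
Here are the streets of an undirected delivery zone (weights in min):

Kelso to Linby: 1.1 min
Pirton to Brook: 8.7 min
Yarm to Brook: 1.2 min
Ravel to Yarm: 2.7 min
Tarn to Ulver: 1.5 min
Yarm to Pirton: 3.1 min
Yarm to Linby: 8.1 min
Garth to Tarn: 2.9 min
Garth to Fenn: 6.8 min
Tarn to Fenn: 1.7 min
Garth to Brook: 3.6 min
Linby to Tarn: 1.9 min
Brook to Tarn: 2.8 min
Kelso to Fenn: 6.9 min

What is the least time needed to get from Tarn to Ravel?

6.7 min

Candidate routes:
Tarn–Linby–Yarm–Ravel: 1.9+8.1+2.7 = 12.7
Tarn–Garth–Brook–Yarm–Ravel: 2.9+3.6+1.2+2.7 = 10.4
Tarn–Brook–Yarm–Ravel: 2.8+1.2+2.7 = 6.7
Tarn–Fenn–Garth–Brook–Yarm–Ravel: 1.7+6.8+3.6+1.2+2.7 = 16
The minimum is 6.7 min via Tarn–Brook–Yarm–Ravel.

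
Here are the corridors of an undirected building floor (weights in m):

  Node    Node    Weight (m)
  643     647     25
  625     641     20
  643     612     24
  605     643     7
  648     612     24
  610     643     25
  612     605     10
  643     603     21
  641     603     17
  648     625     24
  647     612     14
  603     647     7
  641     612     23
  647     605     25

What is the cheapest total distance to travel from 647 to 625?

Candidate routes:
647–612–641–625: 14+23+20 = 57
647–603–641–625: 7+17+20 = 44
647–605–612–641–625: 25+10+23+20 = 78
647–612–648–625: 14+24+24 = 62
Cheapest is 647–603–641–625 at 44 m.

44 m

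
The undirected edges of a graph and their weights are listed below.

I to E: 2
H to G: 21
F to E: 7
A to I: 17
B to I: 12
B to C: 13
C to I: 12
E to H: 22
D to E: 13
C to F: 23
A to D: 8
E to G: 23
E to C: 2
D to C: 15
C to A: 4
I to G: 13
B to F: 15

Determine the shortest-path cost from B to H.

36

Settle nodes by increasing distance from B:
B: 0
I: 12  (via B)
C: 13  (via B)
E: 14  (via I)
F: 15  (via B)
A: 17  (via C)
D: 25  (via A)
G: 25  (via I)
H: 36  (via E)
Shortest route: B → I → E → H = 36.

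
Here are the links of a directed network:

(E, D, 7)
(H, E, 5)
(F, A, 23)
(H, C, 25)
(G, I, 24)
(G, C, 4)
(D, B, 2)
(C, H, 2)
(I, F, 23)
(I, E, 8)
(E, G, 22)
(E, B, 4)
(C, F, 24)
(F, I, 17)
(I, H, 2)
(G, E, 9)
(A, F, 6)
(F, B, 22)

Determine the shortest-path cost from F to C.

Candidate routes:
F - I - H - E - G - C: 17+2+5+22+4 = 50
F - I - H - C: 17+2+25 = 44
Cheapest is F - I - H - C at 44.

44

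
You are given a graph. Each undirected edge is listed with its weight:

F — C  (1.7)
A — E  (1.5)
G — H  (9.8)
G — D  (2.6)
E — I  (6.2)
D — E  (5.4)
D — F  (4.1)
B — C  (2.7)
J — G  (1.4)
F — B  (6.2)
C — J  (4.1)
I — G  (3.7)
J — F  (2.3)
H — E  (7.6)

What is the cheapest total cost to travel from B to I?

11.8

Compare a few routes:
B–C–F–J–G–I: 2.7+1.7+2.3+1.4+3.7 = 11.8
B–C–J–G–I: 2.7+4.1+1.4+3.7 = 11.9
The minimum is 11.8 via B–C–F–J–G–I.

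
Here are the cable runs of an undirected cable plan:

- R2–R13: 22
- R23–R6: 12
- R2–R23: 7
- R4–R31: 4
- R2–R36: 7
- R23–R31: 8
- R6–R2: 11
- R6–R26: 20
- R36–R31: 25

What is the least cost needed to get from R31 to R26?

Running Dijkstra from R31:
R31: 0
R4: 4  (via R31)
R23: 8  (via R31)
R2: 15  (via R23)
R6: 20  (via R23)
R36: 22  (via R2)
R13: 37  (via R2)
R26: 40  (via R6)
Shortest route: R31–R23–R6–R26 = 40.

40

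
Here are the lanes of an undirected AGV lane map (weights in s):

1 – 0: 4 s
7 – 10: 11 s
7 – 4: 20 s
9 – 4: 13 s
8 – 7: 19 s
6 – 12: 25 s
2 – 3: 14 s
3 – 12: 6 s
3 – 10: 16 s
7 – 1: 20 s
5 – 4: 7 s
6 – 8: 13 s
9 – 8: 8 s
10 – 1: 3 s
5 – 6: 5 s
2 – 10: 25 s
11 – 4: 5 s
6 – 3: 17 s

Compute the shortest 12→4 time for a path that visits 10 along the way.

53 s

Shortest 12→10: 12 → 3 → 10 = 22
Shortest 10→4: 10 → 7 → 4 = 31
Total via 10: 22 + 31 = 53 s.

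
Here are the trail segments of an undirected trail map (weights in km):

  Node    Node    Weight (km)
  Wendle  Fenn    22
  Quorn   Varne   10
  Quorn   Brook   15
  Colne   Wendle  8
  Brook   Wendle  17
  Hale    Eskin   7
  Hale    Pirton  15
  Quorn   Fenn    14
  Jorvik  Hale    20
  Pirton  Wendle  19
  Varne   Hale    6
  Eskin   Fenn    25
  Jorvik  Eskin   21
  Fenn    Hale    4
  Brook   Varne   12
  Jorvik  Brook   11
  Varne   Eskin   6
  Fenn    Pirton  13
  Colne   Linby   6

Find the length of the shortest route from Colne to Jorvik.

Enumerating some paths:
Colne → Wendle → Fenn → Hale → Jorvik: 8+22+4+20 = 54
Colne → Wendle → Brook → Jorvik: 8+17+11 = 36
Cheapest is Colne → Wendle → Brook → Jorvik at 36 km.

36 km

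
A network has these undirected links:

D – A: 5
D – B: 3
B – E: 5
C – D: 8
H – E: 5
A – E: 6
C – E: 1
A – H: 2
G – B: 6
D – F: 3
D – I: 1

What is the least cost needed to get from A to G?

Candidate routes:
A–D–B–G: 5+3+6 = 14
A–E–B–G: 6+5+6 = 17
The minimum is 14 via A–D–B–G.

14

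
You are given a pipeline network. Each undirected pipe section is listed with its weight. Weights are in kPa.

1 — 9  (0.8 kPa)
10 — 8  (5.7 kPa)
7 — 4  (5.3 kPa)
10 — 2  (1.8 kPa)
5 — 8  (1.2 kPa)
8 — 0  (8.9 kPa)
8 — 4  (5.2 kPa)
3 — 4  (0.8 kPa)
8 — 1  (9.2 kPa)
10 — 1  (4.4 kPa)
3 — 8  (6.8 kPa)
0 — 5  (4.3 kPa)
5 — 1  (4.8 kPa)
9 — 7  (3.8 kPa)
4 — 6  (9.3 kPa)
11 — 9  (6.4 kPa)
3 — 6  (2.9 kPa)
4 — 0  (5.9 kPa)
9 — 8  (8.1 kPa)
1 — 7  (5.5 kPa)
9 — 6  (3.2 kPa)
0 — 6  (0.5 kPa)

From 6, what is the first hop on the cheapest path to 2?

9

Candidate routes:
6 - 0 - 5 - 8 - 10 - 2: 0.5+4.3+1.2+5.7+1.8 = 13.5
6 - 9 - 1 - 10 - 2: 3.2+0.8+4.4+1.8 = 10.2
6 - 0 - 5 - 1 - 10 - 2: 0.5+4.3+4.8+4.4+1.8 = 15.8
The minimum is 10.2 kPa via 6 - 9 - 1 - 10 - 2.
So from 6 the first move is to 9.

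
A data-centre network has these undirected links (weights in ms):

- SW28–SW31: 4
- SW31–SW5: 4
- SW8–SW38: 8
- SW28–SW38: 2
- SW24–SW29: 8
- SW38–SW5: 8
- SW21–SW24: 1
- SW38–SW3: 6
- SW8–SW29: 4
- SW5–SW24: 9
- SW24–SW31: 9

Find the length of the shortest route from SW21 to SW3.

22 ms

Candidate routes:
SW21 - SW24 - SW5 - SW31 - SW28 - SW38 - SW3: 1+9+4+4+2+6 = 26
SW21 - SW24 - SW31 - SW28 - SW38 - SW3: 1+9+4+2+6 = 22
SW21 - SW24 - SW5 - SW38 - SW3: 1+9+8+6 = 24
The minimum is 22 ms via SW21 - SW24 - SW31 - SW28 - SW38 - SW3.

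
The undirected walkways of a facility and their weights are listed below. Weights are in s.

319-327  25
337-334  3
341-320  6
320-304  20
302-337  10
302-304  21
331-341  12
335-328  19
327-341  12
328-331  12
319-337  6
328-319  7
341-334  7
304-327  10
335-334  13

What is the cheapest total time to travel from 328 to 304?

Shortest distances from 328:
328: 0
319: 7  (via 328)
331: 12  (via 328)
337: 13  (via 319)
334: 16  (via 337)
335: 19  (via 328)
341: 23  (via 334)
302: 23  (via 337)
320: 29  (via 341)
327: 32  (via 319)
304: 42  (via 327)
Shortest route: 328 → 319 → 327 → 304 = 42 s.

42 s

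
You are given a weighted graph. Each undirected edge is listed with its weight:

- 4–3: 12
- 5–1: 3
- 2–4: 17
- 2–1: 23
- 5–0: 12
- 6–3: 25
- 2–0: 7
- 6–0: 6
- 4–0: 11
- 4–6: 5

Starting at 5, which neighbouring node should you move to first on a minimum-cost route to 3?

0

Enumerating some paths:
5 → 0 → 6 → 3: 12+6+25 = 43
5 → 0 → 4 → 3: 12+11+12 = 35
5 → 0 → 2 → 4 → 3: 12+7+17+12 = 48
5 → 0 → 4 → 6 → 3: 12+11+5+25 = 53
The minimum is 35 via 5 → 0 → 4 → 3.
So from 5 the first move is to 0.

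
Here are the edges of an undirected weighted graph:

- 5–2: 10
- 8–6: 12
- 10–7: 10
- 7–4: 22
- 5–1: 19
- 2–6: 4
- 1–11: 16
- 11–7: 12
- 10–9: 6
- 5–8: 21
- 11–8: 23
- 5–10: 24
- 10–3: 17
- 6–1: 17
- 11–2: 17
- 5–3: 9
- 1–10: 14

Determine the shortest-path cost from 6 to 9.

Shortest distances from 6:
6: 0
2: 4  (via 6)
8: 12  (via 6)
5: 14  (via 2)
1: 17  (via 6)
11: 21  (via 2)
3: 23  (via 5)
10: 31  (via 1)
7: 33  (via 11)
9: 37  (via 10)
Shortest route: 6–1–10–9 = 37.

37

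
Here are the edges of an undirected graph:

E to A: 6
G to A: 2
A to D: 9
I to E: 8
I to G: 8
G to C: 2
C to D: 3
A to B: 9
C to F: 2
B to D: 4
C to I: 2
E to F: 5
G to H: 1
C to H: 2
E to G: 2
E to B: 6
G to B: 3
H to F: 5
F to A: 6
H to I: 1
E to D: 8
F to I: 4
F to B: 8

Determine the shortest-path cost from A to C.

Shortest distances from A:
A: 0
G: 2  (via A)
H: 3  (via G)
C: 4  (via G)
Shortest route: A–G–C = 4.

4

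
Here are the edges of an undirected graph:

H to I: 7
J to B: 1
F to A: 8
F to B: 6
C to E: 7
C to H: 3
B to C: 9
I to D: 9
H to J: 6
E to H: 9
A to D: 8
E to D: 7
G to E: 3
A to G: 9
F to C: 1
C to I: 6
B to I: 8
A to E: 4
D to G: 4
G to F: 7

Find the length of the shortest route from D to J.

18

Running Dijkstra from D:
D: 0
G: 4  (via D)
E: 7  (via D)
A: 8  (via D)
I: 9  (via D)
F: 11  (via G)
C: 12  (via F)
H: 15  (via C)
B: 17  (via I)
J: 18  (via B)
Shortest route: D → I → B → J = 18.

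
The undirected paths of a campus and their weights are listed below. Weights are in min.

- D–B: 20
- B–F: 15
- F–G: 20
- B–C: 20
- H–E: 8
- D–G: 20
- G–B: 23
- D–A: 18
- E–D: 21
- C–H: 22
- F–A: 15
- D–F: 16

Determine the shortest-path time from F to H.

45 min

Shortest distances from F:
F: 0
A: 15  (via F)
B: 15  (via F)
D: 16  (via F)
G: 20  (via F)
C: 35  (via B)
E: 37  (via D)
H: 45  (via E)
Shortest route: F → D → E → H = 45 min.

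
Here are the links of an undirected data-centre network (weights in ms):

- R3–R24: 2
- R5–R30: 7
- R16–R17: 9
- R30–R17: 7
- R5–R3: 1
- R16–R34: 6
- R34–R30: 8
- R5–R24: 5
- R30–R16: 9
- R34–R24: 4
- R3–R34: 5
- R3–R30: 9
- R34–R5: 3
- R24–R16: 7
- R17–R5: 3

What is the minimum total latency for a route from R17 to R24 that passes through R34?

Best R17 to R34: R17–R5–R34 costing 6
Shortest R34→R24: R34–R24 = 4
Total via R34: 6 + 4 = 10 ms.

10 ms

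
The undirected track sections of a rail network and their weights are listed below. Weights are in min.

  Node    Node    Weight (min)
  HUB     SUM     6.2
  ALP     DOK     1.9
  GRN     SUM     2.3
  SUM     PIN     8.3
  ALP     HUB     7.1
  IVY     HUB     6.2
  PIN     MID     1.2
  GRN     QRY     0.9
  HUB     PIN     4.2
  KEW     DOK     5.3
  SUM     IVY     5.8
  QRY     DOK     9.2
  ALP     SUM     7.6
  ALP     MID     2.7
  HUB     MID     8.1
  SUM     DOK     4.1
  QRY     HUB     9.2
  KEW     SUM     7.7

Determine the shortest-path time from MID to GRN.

11 min

Enumerating some paths:
MID → PIN → SUM → GRN: 1.2+8.3+2.3 = 11.8
MID → ALP → DOK → SUM → GRN: 2.7+1.9+4.1+2.3 = 11
Cheapest is MID → ALP → DOK → SUM → GRN at 11 min.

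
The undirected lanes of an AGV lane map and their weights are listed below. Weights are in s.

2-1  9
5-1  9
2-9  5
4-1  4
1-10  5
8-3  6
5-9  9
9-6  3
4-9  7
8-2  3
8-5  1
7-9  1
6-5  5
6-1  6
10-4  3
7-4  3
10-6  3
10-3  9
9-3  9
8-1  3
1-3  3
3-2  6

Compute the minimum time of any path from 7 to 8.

9 s

Running Dijkstra from 7:
7: 0
9: 1  (via 7)
4: 3  (via 7)
6: 4  (via 9)
2: 6  (via 9)
10: 6  (via 4)
1: 7  (via 4)
5: 9  (via 6)
8: 9  (via 2)
Shortest route: 7 → 9 → 2 → 8 = 9 s.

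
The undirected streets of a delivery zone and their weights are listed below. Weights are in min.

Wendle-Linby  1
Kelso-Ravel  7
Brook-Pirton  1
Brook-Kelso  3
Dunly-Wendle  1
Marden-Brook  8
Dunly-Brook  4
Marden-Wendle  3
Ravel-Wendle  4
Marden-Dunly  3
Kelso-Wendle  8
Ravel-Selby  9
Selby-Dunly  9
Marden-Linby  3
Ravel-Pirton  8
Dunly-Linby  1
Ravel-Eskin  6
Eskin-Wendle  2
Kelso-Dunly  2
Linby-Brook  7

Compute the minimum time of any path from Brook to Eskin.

Running Dijkstra from Brook:
Brook: 0
Pirton: 1  (via Brook)
Kelso: 3  (via Brook)
Dunly: 4  (via Brook)
Wendle: 5  (via Dunly)
Linby: 5  (via Dunly)
Marden: 7  (via Dunly)
Eskin: 7  (via Wendle)
Shortest route: Brook → Dunly → Wendle → Eskin = 7 min.

7 min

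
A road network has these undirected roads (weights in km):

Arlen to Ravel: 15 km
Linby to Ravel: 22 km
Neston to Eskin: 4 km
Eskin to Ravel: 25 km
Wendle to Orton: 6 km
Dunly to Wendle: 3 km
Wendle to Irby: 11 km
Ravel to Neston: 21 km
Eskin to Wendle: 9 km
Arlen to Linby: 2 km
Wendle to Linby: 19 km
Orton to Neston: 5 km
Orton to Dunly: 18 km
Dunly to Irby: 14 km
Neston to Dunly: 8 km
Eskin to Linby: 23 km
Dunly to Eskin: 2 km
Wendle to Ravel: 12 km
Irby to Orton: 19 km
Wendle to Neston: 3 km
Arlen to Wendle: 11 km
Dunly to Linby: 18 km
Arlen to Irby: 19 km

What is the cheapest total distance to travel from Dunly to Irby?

14 km

Settle nodes by increasing distance from Dunly:
Dunly: 0
Eskin: 2  (via Dunly)
Wendle: 3  (via Dunly)
Neston: 6  (via Eskin)
Orton: 9  (via Wendle)
Irby: 14  (via Dunly)
Shortest route: Dunly → Irby = 14 km.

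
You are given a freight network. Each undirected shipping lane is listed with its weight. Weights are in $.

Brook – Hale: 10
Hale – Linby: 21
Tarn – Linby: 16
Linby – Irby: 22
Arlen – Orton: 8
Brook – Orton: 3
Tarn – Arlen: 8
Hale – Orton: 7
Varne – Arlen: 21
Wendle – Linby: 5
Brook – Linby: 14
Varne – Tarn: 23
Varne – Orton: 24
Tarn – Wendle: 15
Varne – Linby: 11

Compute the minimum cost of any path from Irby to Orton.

Settle nodes by increasing distance from Irby:
Irby: 0
Linby: 22  (via Irby)
Wendle: 27  (via Linby)
Varne: 33  (via Linby)
Brook: 36  (via Linby)
Tarn: 38  (via Linby)
Orton: 39  (via Brook)
Shortest route: Irby–Linby–Brook–Orton = $39.

$39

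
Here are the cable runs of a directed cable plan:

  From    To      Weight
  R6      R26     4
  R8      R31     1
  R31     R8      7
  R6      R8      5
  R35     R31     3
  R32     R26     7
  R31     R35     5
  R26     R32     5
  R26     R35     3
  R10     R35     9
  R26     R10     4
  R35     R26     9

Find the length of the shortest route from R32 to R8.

Settle nodes by increasing distance from R32:
R32: 0
R26: 7  (via R32)
R35: 10  (via R26)
R10: 11  (via R26)
R31: 13  (via R35)
R8: 20  (via R31)
Shortest route: R32 → R26 → R35 → R31 → R8 = 20.

20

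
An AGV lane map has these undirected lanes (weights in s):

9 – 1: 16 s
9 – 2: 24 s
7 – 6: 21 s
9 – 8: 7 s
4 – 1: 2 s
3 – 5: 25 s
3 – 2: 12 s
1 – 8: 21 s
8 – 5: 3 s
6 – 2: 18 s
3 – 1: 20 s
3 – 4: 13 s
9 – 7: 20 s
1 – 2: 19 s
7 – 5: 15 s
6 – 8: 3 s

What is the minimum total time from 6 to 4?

26 s

Compare a few routes:
6–8–9–1–4: 3+7+16+2 = 28
6–8–1–4: 3+21+2 = 26
Cheapest is 6–8–1–4 at 26 s.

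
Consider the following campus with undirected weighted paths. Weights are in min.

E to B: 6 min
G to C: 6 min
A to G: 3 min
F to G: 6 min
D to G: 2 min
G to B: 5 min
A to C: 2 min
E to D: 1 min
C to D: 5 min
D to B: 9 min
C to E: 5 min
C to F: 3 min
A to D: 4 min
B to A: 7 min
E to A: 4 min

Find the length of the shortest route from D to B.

Enumerating some paths:
D → A → G → B: 4+3+5 = 12
D → E → B: 1+6 = 7
D → A → B: 4+7 = 11
D → B: 9 = 9
The minimum is 7 min via D → E → B.

7 min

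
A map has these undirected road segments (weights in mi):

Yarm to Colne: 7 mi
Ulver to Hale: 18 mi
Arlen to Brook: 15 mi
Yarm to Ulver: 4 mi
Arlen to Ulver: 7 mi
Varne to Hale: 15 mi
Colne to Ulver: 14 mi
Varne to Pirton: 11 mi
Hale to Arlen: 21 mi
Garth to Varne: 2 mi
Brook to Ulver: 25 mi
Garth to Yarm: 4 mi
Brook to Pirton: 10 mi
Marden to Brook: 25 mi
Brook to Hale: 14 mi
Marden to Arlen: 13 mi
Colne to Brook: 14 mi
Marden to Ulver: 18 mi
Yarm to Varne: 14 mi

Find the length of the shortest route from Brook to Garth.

Shortest distances from Brook:
Brook: 0
Pirton: 10  (via Brook)
Hale: 14  (via Brook)
Colne: 14  (via Brook)
Arlen: 15  (via Brook)
Varne: 21  (via Pirton)
Yarm: 21  (via Colne)
Ulver: 22  (via Arlen)
Garth: 23  (via Varne)
Shortest route: Brook–Pirton–Varne–Garth = 23 mi.

23 mi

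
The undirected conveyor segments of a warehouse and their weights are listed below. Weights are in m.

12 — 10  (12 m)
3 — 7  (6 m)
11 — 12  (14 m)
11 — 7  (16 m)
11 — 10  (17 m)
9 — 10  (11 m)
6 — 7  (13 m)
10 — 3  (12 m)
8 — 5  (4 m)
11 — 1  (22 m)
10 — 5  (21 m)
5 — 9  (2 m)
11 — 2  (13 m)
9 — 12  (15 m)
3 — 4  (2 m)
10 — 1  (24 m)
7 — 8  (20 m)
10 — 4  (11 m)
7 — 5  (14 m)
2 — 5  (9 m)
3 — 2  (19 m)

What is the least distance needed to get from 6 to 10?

31 m

Running Dijkstra from 6:
6: 0
7: 13  (via 6)
3: 19  (via 7)
4: 21  (via 3)
5: 27  (via 7)
9: 29  (via 5)
11: 29  (via 7)
8: 31  (via 5)
10: 31  (via 3)
Shortest route: 6 → 7 → 3 → 10 = 31 m.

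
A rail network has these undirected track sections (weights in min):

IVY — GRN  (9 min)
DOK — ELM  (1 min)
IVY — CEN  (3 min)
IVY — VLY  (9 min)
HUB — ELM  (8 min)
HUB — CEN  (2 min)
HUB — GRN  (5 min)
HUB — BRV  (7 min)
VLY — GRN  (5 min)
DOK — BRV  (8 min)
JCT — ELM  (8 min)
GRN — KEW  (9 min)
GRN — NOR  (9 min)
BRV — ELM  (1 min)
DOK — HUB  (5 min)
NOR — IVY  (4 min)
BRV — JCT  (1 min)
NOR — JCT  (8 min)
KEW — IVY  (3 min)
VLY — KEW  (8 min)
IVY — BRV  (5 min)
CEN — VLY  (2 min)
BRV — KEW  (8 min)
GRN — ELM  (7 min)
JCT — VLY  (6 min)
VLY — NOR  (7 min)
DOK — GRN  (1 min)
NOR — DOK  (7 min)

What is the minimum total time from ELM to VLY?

7 min

Compare a few routes:
ELM–DOK–GRN–HUB–CEN–VLY: 1+1+5+2+2 = 11
ELM–DOK–GRN–VLY: 1+1+5 = 7
ELM–DOK–HUB–CEN–VLY: 1+5+2+2 = 10
ELM–BRV–JCT–VLY: 1+1+6 = 8
Cheapest is ELM–DOK–GRN–VLY at 7 min.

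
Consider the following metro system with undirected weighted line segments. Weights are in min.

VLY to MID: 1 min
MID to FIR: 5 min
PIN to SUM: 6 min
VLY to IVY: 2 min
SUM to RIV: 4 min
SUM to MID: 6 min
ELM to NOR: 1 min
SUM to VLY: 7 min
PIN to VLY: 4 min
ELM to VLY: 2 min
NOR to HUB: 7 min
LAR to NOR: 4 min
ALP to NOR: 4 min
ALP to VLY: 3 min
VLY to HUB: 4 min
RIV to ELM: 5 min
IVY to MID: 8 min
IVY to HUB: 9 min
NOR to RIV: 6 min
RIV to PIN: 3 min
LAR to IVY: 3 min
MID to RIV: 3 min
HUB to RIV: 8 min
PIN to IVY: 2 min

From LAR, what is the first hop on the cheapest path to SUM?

IVY

Compare a few routes:
LAR–IVY–PIN–SUM: 3+2+6 = 11
LAR–IVY–VLY–SUM: 3+2+7 = 12
LAR–IVY–VLY–MID–SUM: 3+2+1+6 = 12
LAR–IVY–PIN–RIV–SUM: 3+2+3+4 = 12
Cheapest is LAR–IVY–PIN–SUM at 11 min.
So from LAR the first move is to IVY.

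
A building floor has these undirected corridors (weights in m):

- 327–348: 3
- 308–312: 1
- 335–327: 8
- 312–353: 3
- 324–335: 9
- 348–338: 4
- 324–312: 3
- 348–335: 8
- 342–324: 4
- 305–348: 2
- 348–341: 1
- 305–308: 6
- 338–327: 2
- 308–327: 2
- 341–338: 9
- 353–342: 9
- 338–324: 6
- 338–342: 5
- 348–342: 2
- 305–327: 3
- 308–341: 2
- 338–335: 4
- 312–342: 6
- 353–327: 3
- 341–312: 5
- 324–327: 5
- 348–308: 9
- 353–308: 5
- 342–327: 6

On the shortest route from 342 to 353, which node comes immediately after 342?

Candidate routes:
342–348–327–353: 2+3+3 = 8
342–312–353: 6+3 = 9
Cheapest is 342–348–327–353 at 8 m.
So from 342 the first move is to 348.

348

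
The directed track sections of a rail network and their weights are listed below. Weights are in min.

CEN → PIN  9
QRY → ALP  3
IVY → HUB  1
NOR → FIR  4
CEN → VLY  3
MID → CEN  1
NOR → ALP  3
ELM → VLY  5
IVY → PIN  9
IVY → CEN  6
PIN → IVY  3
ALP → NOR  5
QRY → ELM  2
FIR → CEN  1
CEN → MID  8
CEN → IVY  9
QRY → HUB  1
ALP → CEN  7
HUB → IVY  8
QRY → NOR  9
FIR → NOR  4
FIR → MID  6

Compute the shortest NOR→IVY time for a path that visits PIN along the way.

Shortest NOR→PIN: NOR–FIR–CEN–PIN = 14
Best PIN to IVY: PIN–IVY costing 3
Total via PIN: 14 + 3 = 17 min.

17 min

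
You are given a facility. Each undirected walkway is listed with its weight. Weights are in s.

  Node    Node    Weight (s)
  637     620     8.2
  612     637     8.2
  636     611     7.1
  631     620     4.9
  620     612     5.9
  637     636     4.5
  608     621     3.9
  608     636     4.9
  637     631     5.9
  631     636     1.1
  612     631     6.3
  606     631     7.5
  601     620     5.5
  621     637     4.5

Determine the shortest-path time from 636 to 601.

11.5 s

Enumerating some paths:
636 - 637 - 620 - 601: 4.5+8.2+5.5 = 18.2
636 - 631 - 620 - 601: 1.1+4.9+5.5 = 11.5
Cheapest is 636 - 631 - 620 - 601 at 11.5 s.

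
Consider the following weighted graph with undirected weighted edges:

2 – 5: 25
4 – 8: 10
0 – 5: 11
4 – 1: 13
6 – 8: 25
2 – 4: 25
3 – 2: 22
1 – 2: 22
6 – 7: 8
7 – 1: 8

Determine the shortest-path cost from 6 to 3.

60

Settle nodes by increasing distance from 6:
6: 0
7: 8  (via 6)
1: 16  (via 7)
8: 25  (via 6)
4: 29  (via 1)
2: 38  (via 1)
3: 60  (via 2)
Shortest route: 6–7–1–2–3 = 60.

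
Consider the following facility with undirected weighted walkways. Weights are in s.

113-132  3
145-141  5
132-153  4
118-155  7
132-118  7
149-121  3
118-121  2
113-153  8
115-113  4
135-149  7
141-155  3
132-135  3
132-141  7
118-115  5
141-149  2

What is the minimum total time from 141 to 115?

12 s

Enumerating some paths:
141–132–113–115: 7+3+4 = 14
141–149–121–118–115: 2+3+2+5 = 12
141–149–135–132–113–115: 2+7+3+3+4 = 19
141–155–118–115: 3+7+5 = 15
Cheapest is 141–149–121–118–115 at 12 s.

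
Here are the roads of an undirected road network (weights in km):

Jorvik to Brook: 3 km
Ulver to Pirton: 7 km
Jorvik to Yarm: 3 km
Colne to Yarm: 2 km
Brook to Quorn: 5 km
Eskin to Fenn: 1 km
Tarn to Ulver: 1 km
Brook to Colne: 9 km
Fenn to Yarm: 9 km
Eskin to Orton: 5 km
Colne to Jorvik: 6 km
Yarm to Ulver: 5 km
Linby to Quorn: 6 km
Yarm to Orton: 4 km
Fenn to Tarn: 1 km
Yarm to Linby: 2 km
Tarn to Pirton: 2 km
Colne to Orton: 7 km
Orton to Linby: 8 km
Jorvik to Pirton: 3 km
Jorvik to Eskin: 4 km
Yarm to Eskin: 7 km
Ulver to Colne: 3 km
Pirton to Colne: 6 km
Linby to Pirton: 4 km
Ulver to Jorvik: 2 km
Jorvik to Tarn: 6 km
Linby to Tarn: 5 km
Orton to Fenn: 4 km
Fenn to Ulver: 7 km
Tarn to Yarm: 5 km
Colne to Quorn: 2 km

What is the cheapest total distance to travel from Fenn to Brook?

7 km

Shortest distances from Fenn:
Fenn: 0
Eskin: 1  (via Fenn)
Tarn: 1  (via Fenn)
Ulver: 2  (via Tarn)
Pirton: 3  (via Tarn)
Orton: 4  (via Fenn)
Jorvik: 4  (via Ulver)
Colne: 5  (via Ulver)
Yarm: 6  (via Tarn)
Linby: 6  (via Tarn)
Brook: 7  (via Jorvik)
Shortest route: Fenn → Tarn → Ulver → Jorvik → Brook = 7 km.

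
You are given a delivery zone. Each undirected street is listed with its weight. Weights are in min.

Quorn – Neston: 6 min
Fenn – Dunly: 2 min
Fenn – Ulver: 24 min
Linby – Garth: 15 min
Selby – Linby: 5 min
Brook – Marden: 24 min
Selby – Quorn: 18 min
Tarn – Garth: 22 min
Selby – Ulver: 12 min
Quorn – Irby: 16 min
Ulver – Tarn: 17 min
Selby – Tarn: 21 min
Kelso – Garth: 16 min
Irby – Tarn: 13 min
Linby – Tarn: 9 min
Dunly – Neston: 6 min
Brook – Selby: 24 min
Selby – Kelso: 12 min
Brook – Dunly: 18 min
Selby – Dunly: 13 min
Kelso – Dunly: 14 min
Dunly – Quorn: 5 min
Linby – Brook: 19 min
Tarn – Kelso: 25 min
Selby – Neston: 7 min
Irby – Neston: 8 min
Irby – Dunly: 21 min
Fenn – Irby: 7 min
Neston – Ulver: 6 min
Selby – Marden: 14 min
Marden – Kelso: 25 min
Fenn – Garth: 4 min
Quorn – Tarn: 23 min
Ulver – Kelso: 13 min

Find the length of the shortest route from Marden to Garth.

33 min

Settle nodes by increasing distance from Marden:
Marden: 0
Selby: 14  (via Marden)
Linby: 19  (via Selby)
Neston: 21  (via Selby)
Brook: 24  (via Marden)
Kelso: 25  (via Marden)
Ulver: 26  (via Selby)
Quorn: 27  (via Neston)
Dunly: 27  (via Selby)
Tarn: 28  (via Linby)
Fenn: 29  (via Dunly)
Irby: 29  (via Neston)
Garth: 33  (via Fenn)
Shortest route: Marden–Selby–Dunly–Fenn–Garth = 33 min.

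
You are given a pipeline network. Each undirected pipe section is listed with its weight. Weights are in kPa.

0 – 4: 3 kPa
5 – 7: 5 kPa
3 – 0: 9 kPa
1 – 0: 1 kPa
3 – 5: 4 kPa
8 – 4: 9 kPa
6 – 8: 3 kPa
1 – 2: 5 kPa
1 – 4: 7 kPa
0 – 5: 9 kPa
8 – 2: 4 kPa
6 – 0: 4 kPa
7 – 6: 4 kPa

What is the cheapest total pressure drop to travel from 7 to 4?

11 kPa

Enumerating some paths:
7 → 6 → 0 → 1 → 4: 4+4+1+7 = 16
7 → 6 → 0 → 4: 4+4+3 = 11
7 → 6 → 8 → 4: 4+3+9 = 16
The minimum is 11 kPa via 7 → 6 → 0 → 4.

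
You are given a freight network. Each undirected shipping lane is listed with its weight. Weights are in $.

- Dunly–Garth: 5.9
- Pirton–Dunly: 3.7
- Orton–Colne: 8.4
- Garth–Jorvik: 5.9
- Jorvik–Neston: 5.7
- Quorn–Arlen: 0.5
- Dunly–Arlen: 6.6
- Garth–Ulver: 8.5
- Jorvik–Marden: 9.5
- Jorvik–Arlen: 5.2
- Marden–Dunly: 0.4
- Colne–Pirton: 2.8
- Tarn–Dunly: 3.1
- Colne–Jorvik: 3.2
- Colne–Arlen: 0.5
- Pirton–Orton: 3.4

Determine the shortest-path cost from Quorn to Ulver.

Settle nodes by increasing distance from Quorn:
Quorn: 0
Arlen: 0.5  (via Quorn)
Colne: 1  (via Arlen)
Pirton: 3.8  (via Colne)
Jorvik: 4.2  (via Colne)
Dunly: 7.1  (via Arlen)
Orton: 7.2  (via Pirton)
Marden: 7.5  (via Dunly)
Neston: 9.9  (via Jorvik)
Garth: 10.1  (via Jorvik)
Tarn: 10.2  (via Dunly)
Ulver: 18.6  (via Garth)
Shortest route: Quorn → Arlen → Colne → Jorvik → Garth → Ulver = $18.6.

$18.6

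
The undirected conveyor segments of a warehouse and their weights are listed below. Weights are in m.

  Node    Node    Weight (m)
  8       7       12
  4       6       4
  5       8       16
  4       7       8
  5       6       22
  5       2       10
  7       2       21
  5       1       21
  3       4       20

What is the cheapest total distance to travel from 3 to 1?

Compare a few routes:
3 - 4 - 7 - 8 - 5 - 1: 20+8+12+16+21 = 77
3 - 4 - 6 - 5 - 1: 20+4+22+21 = 67
Cheapest is 3 - 4 - 6 - 5 - 1 at 67 m.

67 m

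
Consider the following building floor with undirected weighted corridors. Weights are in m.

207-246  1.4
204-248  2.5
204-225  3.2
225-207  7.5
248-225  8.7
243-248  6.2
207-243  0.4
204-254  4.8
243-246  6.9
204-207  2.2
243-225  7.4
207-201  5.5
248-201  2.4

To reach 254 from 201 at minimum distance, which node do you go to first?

Compare a few routes:
201 → 248 → 204 → 254: 2.4+2.5+4.8 = 9.7
201 → 248 → 243 → 207 → 204 → 254: 2.4+6.2+0.4+2.2+4.8 = 16
201 → 248 → 225 → 204 → 254: 2.4+8.7+3.2+4.8 = 19.1
201 → 207 → 204 → 254: 5.5+2.2+4.8 = 12.5
The minimum is 9.7 m via 201 → 248 → 204 → 254.
So from 201 the first move is to 248.

248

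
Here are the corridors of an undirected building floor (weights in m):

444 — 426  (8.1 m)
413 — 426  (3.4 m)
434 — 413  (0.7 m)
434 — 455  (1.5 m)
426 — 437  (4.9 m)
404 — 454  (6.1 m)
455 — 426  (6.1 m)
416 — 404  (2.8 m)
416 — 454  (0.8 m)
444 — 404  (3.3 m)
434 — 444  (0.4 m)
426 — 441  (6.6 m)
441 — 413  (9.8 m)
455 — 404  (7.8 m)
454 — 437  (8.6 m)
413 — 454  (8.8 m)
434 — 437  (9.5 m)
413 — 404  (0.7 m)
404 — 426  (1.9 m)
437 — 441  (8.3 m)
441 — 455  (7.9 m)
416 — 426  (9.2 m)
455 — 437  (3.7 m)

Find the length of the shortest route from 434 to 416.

4.2 m

Running Dijkstra from 434:
434: 0
444: 0.4  (via 434)
413: 0.7  (via 434)
404: 1.4  (via 413)
455: 1.5  (via 434)
426: 3.3  (via 404)
416: 4.2  (via 404)
Shortest route: 434–413–404–416 = 4.2 m.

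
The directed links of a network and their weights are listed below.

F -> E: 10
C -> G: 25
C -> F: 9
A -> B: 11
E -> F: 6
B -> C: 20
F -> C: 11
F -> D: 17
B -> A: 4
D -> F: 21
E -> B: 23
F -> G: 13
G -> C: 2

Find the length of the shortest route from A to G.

53

Settle nodes by increasing distance from A:
A: 0
B: 11  (via A)
C: 31  (via B)
F: 40  (via C)
E: 50  (via F)
G: 53  (via F)
Shortest route: A → B → C → F → G = 53.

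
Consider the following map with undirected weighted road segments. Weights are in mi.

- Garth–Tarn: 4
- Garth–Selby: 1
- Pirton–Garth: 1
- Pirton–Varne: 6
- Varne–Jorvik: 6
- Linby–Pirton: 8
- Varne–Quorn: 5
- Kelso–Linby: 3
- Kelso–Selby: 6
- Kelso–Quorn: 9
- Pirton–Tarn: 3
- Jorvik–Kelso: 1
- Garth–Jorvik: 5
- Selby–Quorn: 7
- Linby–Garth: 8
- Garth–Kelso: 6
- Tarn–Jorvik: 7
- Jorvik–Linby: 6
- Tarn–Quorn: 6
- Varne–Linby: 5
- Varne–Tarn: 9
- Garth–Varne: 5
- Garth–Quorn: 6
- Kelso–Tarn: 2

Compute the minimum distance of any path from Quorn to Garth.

Running Dijkstra from Quorn:
Quorn: 0
Varne: 5  (via Quorn)
Garth: 6  (via Quorn)
Shortest route: Quorn–Garth = 6 mi.

6 mi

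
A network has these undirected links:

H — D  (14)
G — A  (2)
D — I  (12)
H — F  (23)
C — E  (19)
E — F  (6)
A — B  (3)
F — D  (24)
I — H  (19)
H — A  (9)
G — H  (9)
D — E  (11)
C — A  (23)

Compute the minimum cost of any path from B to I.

31

Candidate routes:
B–A–G–H–D–I: 3+2+9+14+12 = 40
B–A–G–H–I: 3+2+9+19 = 33
B–A–H–D–I: 3+9+14+12 = 38
B–A–H–I: 3+9+19 = 31
The minimum is 31 via B–A–H–I.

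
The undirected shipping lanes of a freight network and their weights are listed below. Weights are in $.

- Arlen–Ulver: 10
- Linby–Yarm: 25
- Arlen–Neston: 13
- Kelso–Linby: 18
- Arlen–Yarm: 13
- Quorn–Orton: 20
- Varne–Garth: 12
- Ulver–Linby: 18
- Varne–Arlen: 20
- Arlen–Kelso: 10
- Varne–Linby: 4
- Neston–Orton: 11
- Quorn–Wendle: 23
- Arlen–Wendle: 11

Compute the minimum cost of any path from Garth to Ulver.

$34

Enumerating some paths:
Garth–Varne–Arlen–Ulver: 12+20+10 = 42
Garth–Varne–Linby–Ulver: 12+4+18 = 34
Garth–Varne–Linby–Kelso–Arlen–Ulver: 12+4+18+10+10 = 54
Garth–Varne–Linby–Yarm–Arlen–Ulver: 12+4+25+13+10 = 64
The minimum is $34 via Garth–Varne–Linby–Ulver.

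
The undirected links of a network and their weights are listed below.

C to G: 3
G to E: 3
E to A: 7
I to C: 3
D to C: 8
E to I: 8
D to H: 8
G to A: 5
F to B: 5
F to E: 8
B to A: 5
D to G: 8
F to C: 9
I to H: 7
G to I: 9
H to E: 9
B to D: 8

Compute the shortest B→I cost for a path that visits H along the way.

Shortest B→H: B → D → H = 16
Best H to I: H → I costing 7
Total via H: 16 + 7 = 23.

23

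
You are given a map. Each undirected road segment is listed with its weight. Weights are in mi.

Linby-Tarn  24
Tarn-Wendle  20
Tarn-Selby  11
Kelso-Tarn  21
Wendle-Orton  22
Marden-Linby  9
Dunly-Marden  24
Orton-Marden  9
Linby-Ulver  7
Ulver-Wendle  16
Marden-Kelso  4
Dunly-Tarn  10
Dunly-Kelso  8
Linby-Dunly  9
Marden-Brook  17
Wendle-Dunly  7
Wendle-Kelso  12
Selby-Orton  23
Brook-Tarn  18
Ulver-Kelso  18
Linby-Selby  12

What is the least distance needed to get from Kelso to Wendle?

Settle nodes by increasing distance from Kelso:
Kelso: 0
Marden: 4  (via Kelso)
Dunly: 8  (via Kelso)
Wendle: 12  (via Kelso)
Shortest route: Kelso–Wendle = 12 mi.

12 mi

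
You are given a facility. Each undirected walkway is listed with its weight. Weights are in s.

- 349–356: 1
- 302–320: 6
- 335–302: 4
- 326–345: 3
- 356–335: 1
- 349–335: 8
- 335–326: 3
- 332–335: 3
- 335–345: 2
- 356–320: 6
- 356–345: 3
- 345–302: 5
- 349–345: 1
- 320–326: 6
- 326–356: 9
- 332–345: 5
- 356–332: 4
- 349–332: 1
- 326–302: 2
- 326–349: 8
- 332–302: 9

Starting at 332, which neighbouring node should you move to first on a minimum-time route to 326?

Compare a few routes:
332–335–326: 3+3 = 6
332–349–345–326: 1+1+3 = 5
332–349–356–335–326: 1+1+1+3 = 6
332–349–345–335–326: 1+1+2+3 = 7
Cheapest is 332–349–345–326 at 5 s.
So from 332 the first move is to 349.

349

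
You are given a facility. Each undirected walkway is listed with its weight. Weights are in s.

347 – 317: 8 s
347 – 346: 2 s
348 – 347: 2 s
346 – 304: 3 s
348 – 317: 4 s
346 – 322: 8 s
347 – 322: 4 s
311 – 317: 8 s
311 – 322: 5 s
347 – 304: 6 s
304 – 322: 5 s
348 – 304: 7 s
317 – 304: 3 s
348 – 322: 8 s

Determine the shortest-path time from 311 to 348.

11 s

Candidate routes:
311–322–347–348: 5+4+2 = 11
311–322–304–348: 5+5+7 = 17
311–322–348: 5+8 = 13
311–317–348: 8+4 = 12
The minimum is 11 s via 311–322–347–348.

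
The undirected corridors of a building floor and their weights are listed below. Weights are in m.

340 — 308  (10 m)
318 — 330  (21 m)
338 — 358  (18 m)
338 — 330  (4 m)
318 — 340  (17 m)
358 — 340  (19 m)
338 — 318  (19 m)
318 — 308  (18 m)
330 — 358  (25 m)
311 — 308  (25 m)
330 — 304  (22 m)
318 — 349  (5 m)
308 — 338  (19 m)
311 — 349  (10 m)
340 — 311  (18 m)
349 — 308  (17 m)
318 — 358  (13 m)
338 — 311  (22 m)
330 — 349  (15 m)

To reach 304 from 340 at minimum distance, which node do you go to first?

308

Candidate routes:
340 → 308 → 338 → 330 → 304: 10+19+4+22 = 55
340 → 318 → 349 → 330 → 304: 17+5+15+22 = 59
340 → 318 → 330 → 304: 17+21+22 = 60
The minimum is 55 m via 340 → 308 → 338 → 330 → 304.
So from 340 the first move is to 308.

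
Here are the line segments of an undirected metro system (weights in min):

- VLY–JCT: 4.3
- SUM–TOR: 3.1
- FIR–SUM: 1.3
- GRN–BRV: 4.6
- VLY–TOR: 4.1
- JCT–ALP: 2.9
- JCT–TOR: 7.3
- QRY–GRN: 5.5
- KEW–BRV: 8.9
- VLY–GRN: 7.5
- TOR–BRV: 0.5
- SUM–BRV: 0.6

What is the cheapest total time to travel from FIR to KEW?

Compare a few routes:
FIR → SUM → BRV → KEW: 1.3+0.6+8.9 = 10.8
FIR → SUM → TOR → BRV → KEW: 1.3+3.1+0.5+8.9 = 13.8
Cheapest is FIR → SUM → BRV → KEW at 10.8 min.

10.8 min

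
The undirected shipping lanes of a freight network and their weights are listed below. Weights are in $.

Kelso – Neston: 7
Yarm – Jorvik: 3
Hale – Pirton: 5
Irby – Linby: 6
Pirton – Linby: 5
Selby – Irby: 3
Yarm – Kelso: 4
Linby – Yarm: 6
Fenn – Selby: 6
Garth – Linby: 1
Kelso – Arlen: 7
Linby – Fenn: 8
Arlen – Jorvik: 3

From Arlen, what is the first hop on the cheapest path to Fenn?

Jorvik

Compare a few routes:
Arlen - Kelso - Yarm - Linby - Fenn: 7+4+6+8 = 25
Arlen - Jorvik - Yarm - Linby - Irby - Selby - Fenn: 3+3+6+6+3+6 = 27
Arlen - Jorvik - Yarm - Linby - Fenn: 3+3+6+8 = 20
The minimum is $20 via Arlen - Jorvik - Yarm - Linby - Fenn.
So from Arlen the first move is to Jorvik.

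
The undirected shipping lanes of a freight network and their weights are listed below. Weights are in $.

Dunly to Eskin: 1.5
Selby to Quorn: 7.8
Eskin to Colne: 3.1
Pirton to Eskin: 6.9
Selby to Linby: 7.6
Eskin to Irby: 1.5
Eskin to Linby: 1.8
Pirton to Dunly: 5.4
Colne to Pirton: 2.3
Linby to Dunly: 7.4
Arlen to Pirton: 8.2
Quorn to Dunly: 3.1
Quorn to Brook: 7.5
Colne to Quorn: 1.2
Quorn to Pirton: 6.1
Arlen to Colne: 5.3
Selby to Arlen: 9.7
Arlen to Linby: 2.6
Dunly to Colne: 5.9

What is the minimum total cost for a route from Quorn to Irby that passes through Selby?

Best Quorn to Selby: Quorn–Selby costing 7.8
Best Selby to Irby: Selby–Linby–Eskin–Irby costing 10.9
Total via Selby: 7.8 + 10.9 = $18.7.

$18.7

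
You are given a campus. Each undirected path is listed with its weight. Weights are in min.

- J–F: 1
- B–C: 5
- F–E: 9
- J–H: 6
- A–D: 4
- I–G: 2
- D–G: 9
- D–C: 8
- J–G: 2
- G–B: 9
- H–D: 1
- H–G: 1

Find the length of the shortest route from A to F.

9 min

Compare a few routes:
A–D–G–J–F: 4+9+2+1 = 16
A–D–H–G–J–F: 4+1+1+2+1 = 9
A–D–H–J–F: 4+1+6+1 = 12
The minimum is 9 min via A–D–H–G–J–F.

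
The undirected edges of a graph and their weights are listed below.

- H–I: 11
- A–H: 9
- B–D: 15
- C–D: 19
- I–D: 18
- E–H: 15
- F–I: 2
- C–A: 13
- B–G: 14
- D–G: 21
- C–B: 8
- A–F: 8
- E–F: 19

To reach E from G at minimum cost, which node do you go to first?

B

Candidate routes:
G - B - C - A - H - E: 14+8+13+9+15 = 59
G - D - I - F - E: 21+18+2+19 = 60
The minimum is 59 via G - B - C - A - H - E.
So from G the first move is to B.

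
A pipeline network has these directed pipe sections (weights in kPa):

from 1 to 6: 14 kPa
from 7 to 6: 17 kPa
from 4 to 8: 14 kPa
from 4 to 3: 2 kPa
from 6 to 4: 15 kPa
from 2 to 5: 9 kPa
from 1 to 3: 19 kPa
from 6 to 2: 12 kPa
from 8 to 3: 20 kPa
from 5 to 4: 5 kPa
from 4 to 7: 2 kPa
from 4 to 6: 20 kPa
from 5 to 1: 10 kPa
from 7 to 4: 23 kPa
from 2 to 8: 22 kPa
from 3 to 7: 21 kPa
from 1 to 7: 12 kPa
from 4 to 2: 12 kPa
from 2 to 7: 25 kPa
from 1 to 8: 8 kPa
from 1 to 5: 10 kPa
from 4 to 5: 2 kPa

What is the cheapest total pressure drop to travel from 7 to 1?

Compare a few routes:
7 → 6 → 4 → 5 → 1: 17+15+2+10 = 44
7 → 4 → 5 → 1: 23+2+10 = 35
7 → 6 → 2 → 5 → 1: 17+12+9+10 = 48
Cheapest is 7 → 4 → 5 → 1 at 35 kPa.

35 kPa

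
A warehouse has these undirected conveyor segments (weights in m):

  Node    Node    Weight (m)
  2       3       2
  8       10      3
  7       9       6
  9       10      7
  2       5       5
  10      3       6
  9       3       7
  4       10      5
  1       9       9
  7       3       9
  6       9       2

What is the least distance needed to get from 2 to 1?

18 m

Running Dijkstra from 2:
2: 0
3: 2  (via 2)
5: 5  (via 2)
10: 8  (via 3)
9: 9  (via 3)
6: 11  (via 9)
7: 11  (via 3)
8: 11  (via 10)
4: 13  (via 10)
1: 18  (via 9)
Shortest route: 2–3–9–1 = 18 m.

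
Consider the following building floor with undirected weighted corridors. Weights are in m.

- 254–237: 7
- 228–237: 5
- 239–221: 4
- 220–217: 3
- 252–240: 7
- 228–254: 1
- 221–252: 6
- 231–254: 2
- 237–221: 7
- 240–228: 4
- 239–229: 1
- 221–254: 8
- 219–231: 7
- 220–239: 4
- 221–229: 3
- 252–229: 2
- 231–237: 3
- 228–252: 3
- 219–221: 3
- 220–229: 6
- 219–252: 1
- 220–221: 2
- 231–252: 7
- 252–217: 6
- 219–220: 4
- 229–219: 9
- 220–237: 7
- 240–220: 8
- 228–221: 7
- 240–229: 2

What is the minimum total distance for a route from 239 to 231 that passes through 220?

Best 239 to 220: 239–220 costing 4
Shortest 220→231: 220–237–231 = 10
Total via 220: 4 + 10 = 14 m.

14 m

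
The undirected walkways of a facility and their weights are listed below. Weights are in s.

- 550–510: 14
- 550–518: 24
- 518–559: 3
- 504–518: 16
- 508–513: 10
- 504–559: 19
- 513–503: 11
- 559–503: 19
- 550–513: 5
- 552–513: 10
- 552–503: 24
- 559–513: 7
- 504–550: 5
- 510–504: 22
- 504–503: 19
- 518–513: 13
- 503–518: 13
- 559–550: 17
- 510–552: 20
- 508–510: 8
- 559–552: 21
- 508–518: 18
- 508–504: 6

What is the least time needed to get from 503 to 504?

Candidate routes:
503 → 513 → 550 → 504: 11+5+5 = 21
503 → 504: 19 = 19
503 → 518 → 504: 13+16 = 29
503 → 513 → 508 → 504: 11+10+6 = 27
Cheapest is 503 → 504 at 19 s.

19 s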